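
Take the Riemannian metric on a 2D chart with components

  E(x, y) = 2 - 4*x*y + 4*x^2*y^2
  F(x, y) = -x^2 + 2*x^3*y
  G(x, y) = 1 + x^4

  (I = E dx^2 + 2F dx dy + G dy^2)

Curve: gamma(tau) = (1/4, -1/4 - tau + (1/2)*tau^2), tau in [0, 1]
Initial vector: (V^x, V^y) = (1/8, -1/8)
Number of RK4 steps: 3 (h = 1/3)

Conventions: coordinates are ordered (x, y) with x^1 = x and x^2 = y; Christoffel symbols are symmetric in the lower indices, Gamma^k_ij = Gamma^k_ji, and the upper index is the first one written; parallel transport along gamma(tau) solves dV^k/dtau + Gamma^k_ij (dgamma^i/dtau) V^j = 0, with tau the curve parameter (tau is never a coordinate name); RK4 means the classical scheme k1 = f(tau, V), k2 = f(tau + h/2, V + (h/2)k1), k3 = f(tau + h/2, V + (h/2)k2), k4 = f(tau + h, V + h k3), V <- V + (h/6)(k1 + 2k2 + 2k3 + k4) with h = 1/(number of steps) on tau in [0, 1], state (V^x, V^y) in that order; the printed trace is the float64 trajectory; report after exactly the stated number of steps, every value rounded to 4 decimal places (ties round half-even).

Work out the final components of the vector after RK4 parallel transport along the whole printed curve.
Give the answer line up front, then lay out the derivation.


Answer: V^x = 0.1107, V^y = -0.1243

gamma'(tau) = (0, -1 + tau); f(tau, V)^k = -Gamma^k_ij(gamma(tau)) gamma'^i(tau) V^j; h = 1/3; intermediate values shown to 6 dp
curve data and Christoffel symbols at the stage parameters:
  tau = 0.000000: gamma = (0.250000, -0.250000), gamma' = (0.000000, -1.000000); Gamma_xxx = 0.247849, Gamma_xxy = -0.247849, Gamma_xyy = 0.000000, Gamma_yxx = -0.013769, Gamma_yxy = 0.013769, Gamma_yyy = 0.000000
  tau = 0.166667: gamma = (0.250000, -0.402778), gamma' = (0.000000, -0.833333); Gamma_xxx = 0.395460, Gamma_xxy = -0.245458, Gamma_xyy = 0.000000, Gamma_yxx = -0.020573, Gamma_yxy = 0.012769, Gamma_yyy = 0.000000
  tau = 0.333333: gamma = (0.250000, -0.527778), gamma' = (0.000000, -0.666667); Gamma_xxx = 0.512857, Gamma_xxy = -0.242932, Gamma_xyy = 0.000000, Gamma_yxx = -0.025361, Gamma_yxy = 0.012013, Gamma_yyy = 0.000000
  tau = 0.500000: gamma = (0.250000, -0.625000), gamma' = (0.000000, -0.500000); Gamma_xxx = 0.601719, Gamma_xxy = -0.240688, Gamma_xyy = 0.000000, Gamma_yxx = -0.028653, Gamma_yxy = 0.011461, Gamma_yyy = 0.000000
  tau = 0.666667: gamma = (0.250000, -0.694444), gamma' = (0.000000, -0.333333); Gamma_xxx = 0.663781, Gamma_xxy = -0.238961, Gamma_xyy = 0.000000, Gamma_yxx = -0.030794, Gamma_yxy = 0.011086, Gamma_yyy = 0.000000
  tau = 0.833333: gamma = (0.250000, -0.736111), gamma' = (0.000000, -0.166667); Gamma_xxx = 0.700433, Gamma_xxy = -0.237883, Gamma_xyy = 0.000000, Gamma_yxx = -0.031999, Gamma_yxy = 0.010868, Gamma_yyy = 0.000000
  tau = 1.000000: gamma = (0.250000, -0.750000), gamma' = (0.000000, 0.000000); Gamma_xxx = 0.712551, Gamma_xxy = -0.237517, Gamma_xyy = 0.000000, Gamma_yxx = -0.032389, Gamma_yxy = 0.010796, Gamma_yyy = 0.000000
step 0: V^x = 0.1250, V^y = -0.1250
step 1: k1 = (-0.030981, 0.001721), k2 = (-0.024512, 0.001275), k3 = (-0.024733, 0.001287), k4 = (-0.018909, 0.000935); V <- V + (h/6)(k1 + 2k2 + 2k3 + k4): V^x = 0.1168, V^y = -0.1246
step 2: k1 = (-0.018909, 0.000935), k2 = (-0.013672, 0.000651), k3 = (-0.013777, 0.000656), k4 = (-0.008934, 0.000414); V <- V + (h/6)(k1 + 2k2 + 2k3 + k4): V^x = 0.1122, V^y = -0.1243
step 3: k1 = (-0.008934, 0.000414), k2 = (-0.004388, 0.000200), k3 = (-0.004418, 0.000202), k4 = (0.000000, 0.000000); V <- V + (h/6)(k1 + 2k2 + 2k3 + k4): V^x = 0.1107, V^y = -0.1243


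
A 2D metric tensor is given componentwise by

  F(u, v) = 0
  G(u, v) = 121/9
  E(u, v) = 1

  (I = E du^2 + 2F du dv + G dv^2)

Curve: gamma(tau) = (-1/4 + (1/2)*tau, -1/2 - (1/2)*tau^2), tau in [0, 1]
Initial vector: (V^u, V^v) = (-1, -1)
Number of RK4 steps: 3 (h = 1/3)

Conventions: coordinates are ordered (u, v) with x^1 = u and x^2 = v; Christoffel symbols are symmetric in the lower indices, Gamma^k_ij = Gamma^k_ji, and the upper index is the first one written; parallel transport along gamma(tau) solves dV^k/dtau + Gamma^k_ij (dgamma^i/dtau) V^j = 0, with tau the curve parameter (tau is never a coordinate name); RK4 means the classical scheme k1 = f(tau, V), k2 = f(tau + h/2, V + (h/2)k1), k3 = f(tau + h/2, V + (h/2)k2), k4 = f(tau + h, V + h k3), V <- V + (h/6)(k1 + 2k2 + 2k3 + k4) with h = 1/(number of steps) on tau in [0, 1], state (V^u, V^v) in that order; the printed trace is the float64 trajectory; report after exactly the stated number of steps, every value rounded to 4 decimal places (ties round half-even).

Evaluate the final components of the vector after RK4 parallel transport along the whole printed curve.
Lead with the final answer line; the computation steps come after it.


Answer: V^u = -1.0000, V^v = -1.0000

gamma'(tau) = (1/2, -tau); f(tau, V)^k = -Gamma^k_ij(gamma(tau)) gamma'^i(tau) V^j; h = 1/3; intermediate values shown to 6 dp
curve data and Christoffel symbols at the stage parameters:
  tau = 0.000000: gamma = (-0.250000, -0.500000), gamma' = (0.500000, 0.000000); Gamma_uuu = 0.000000, Gamma_uuv = 0.000000, Gamma_uvv = 0.000000, Gamma_vuu = 0.000000, Gamma_vuv = 0.000000, Gamma_vvv = 0.000000
  tau = 0.166667: gamma = (-0.166667, -0.513889), gamma' = (0.500000, -0.166667); Gamma_uuu = 0.000000, Gamma_uuv = 0.000000, Gamma_uvv = 0.000000, Gamma_vuu = 0.000000, Gamma_vuv = 0.000000, Gamma_vvv = 0.000000
  tau = 0.333333: gamma = (-0.083333, -0.555556), gamma' = (0.500000, -0.333333); Gamma_uuu = 0.000000, Gamma_uuv = 0.000000, Gamma_uvv = 0.000000, Gamma_vuu = 0.000000, Gamma_vuv = 0.000000, Gamma_vvv = 0.000000
  tau = 0.500000: gamma = (0.000000, -0.625000), gamma' = (0.500000, -0.500000); Gamma_uuu = 0.000000, Gamma_uuv = 0.000000, Gamma_uvv = 0.000000, Gamma_vuu = 0.000000, Gamma_vuv = 0.000000, Gamma_vvv = 0.000000
  tau = 0.666667: gamma = (0.083333, -0.722222), gamma' = (0.500000, -0.666667); Gamma_uuu = 0.000000, Gamma_uuv = 0.000000, Gamma_uvv = 0.000000, Gamma_vuu = 0.000000, Gamma_vuv = 0.000000, Gamma_vvv = 0.000000
  tau = 0.833333: gamma = (0.166667, -0.847222), gamma' = (0.500000, -0.833333); Gamma_uuu = 0.000000, Gamma_uuv = 0.000000, Gamma_uvv = 0.000000, Gamma_vuu = 0.000000, Gamma_vuv = 0.000000, Gamma_vvv = 0.000000
  tau = 1.000000: gamma = (0.250000, -1.000000), gamma' = (0.500000, -1.000000); Gamma_uuu = 0.000000, Gamma_uuv = 0.000000, Gamma_uvv = 0.000000, Gamma_vuu = 0.000000, Gamma_vuv = 0.000000, Gamma_vvv = 0.000000
step 0: V^u = -1.0000, V^v = -1.0000
step 1: k1 = (0.000000, 0.000000), k2 = (0.000000, 0.000000), k3 = (0.000000, 0.000000), k4 = (0.000000, 0.000000); V <- V + (h/6)(k1 + 2k2 + 2k3 + k4): V^u = -1.0000, V^v = -1.0000
step 2: k1 = (0.000000, 0.000000), k2 = (0.000000, 0.000000), k3 = (0.000000, 0.000000), k4 = (0.000000, 0.000000); V <- V + (h/6)(k1 + 2k2 + 2k3 + k4): V^u = -1.0000, V^v = -1.0000
step 3: k1 = (0.000000, 0.000000), k2 = (0.000000, 0.000000), k3 = (0.000000, 0.000000), k4 = (0.000000, 0.000000); V <- V + (h/6)(k1 + 2k2 + 2k3 + k4): V^u = -1.0000, V^v = -1.0000


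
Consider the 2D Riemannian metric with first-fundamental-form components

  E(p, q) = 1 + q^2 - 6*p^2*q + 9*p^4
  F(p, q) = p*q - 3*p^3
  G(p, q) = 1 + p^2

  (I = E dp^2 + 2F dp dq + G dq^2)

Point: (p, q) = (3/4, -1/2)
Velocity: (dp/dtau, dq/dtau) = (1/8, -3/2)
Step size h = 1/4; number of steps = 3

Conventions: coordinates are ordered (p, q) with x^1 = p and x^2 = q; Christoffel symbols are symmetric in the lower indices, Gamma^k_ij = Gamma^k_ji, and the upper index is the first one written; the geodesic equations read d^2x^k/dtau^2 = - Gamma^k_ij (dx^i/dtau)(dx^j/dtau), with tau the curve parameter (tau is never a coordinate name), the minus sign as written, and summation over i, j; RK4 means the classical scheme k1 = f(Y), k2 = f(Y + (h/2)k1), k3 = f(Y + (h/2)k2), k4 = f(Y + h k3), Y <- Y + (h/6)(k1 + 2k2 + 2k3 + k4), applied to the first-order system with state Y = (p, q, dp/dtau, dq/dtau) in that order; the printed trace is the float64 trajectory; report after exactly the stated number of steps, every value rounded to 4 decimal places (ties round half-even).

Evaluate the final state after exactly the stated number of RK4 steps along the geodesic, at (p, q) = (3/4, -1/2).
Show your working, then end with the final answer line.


f(Y) = (dp/dtau, dq/dtau, -Gamma^p_ij Y'^i Y'^j, -Gamma^q_ij Y'^i Y'^j) with the Gammas evaluated at the stage position; h = 0.250000; intermediate values shown to 6 dp
step 0: p = 0.7500, q = -0.5000, dp/dtau = 0.1250, dq/dtau = -1.5000
step 1:
  k1: at (p, q) = (0.750000, -0.500000), (dp/dtau, dq/dtau) = (0.125000, -1.500000); Gamma_ppp = 1.550769, Gamma_ppq = -0.344615, Gamma_pqq = 0.000000, Gamma_qpp = -0.531692, Gamma_qpq = 0.118154, Gamma_qqq = 0.000000; k1 = (0.125000, -1.500000, -0.153462, 0.052615)
  k2: at (p, q) = (0.765625, -0.687500), (dp/dtau, dq/dtau) = (0.105817, -1.493423); Gamma_ppp = 1.484482, Gamma_ppq = -0.323153, Gamma_pqq = 0.000000, Gamma_qpp = -0.464651, Gamma_qpq = 0.101148, Gamma_qqq = 0.000000; k2 = (0.105817, -1.493423, -0.118758, 0.037172)
  k3: at (p, q) = (0.763227, -0.686678), (dp/dtau, dq/dtau) = (0.110155, -1.495354); Gamma_ppp = 1.484716, Gamma_ppq = -0.324219, Gamma_pqq = 0.000000, Gamma_qpp = -0.465518, Gamma_qpq = 0.101656, Gamma_qqq = 0.000000; k3 = (0.110155, -1.495354, -0.124827, 0.039138)
  k4: at (p, q) = (0.777539, -0.873838), (dp/dtau, dq/dtau) = (0.093793, -1.490215); Gamma_ppp = 1.420345, Gamma_ppq = -0.304453, Gamma_pqq = 0.000000, Gamma_qpp = -0.410924, Gamma_qpq = 0.088082, Gamma_qqq = 0.000000; k4 = (0.093793, -1.490215, -0.097603, 0.028238)
  Y <- Y + (h/6)(k1 + 2k2 + 2k3 + k4): p = 0.7771, q = -0.8737, dp/dtau = 0.0942, dq/dtau = -1.4903
step 2:
  k1: at (p, q) = (0.777114, -0.873657), (dp/dtau, dq/dtau) = (0.094240, -1.490272); Gamma_ppp = 1.420402, Gamma_ppq = -0.304632, Gamma_pqq = 0.000000, Gamma_qpp = -0.411047, Gamma_qpq = 0.088157, Gamma_qqq = 0.000000; k1 = (0.094240, -1.490272, -0.098182, 0.028413)
  k2: at (p, q) = (0.788894, -1.059941), (dp/dtau, dq/dtau) = (0.081967, -1.486720); Gamma_ppp = 1.359664, Gamma_ppq = -0.287251, Gamma_pqq = 0.000000, Gamma_qpp = -0.366461, Gamma_qpq = 0.077421, Gamma_qqq = 0.000000; k2 = (0.081967, -1.486720, -0.079146, 0.021332)
  k3: at (p, q) = (0.787360, -1.059497), (dp/dtau, dq/dtau) = (0.084347, -1.487605); Gamma_ppp = 1.359780, Gamma_ppq = -0.287835, Gamma_pqq = 0.000000, Gamma_qpp = -0.366744, Gamma_qpq = 0.077632, Gamma_qqq = 0.000000; k3 = (0.084347, -1.487605, -0.081906, 0.022091)
  k4: at (p, q) = (0.798201, -1.245558), (dp/dtau, dq/dtau) = (0.073764, -1.484749); Gamma_ppp = 1.303003, Gamma_ppq = -0.272071, Gamma_pqq = 0.000000, Gamma_qpp = -0.329452, Gamma_qpq = 0.068791, Gamma_qqq = 0.000000; k4 = (0.073764, -1.484749, -0.066684, 0.016861)
  Y <- Y + (h/6)(k1 + 2k2 + 2k3 + k4): p = 0.7980, q = -1.2455, dp/dtau = 0.0739, dq/dtau = -1.4848
step 3:
  k1: at (p, q) = (0.797974, -1.245477), (dp/dtau, dq/dtau) = (0.073950, -1.484767); Gamma_ppp = 1.303020, Gamma_ppq = -0.272152, Gamma_pqq = 0.000000, Gamma_qpp = -0.329485, Gamma_qpq = 0.068817, Gamma_qqq = 0.000000; k1 = (0.073950, -1.484767, -0.066889, 0.016914)
  k2: at (p, q) = (0.807218, -1.431073), (dp/dtau, dq/dtau) = (0.065589, -1.482653); Gamma_ppp = 1.250316, Gamma_ppq = -0.258153, Gamma_pqq = 0.000000, Gamma_qpp = -0.298085, Gamma_qpq = 0.061546, Gamma_qqq = 0.000000; k2 = (0.065589, -1.482653, -0.055587, 0.013252)
  k3: at (p, q) = (0.806172, -1.430808), (dp/dtau, dq/dtau) = (0.067001, -1.483110); Gamma_ppp = 1.250328, Gamma_ppq = -0.258491, Gamma_pqq = 0.000000, Gamma_qpp = -0.298170, Gamma_qpq = 0.061643, Gamma_qqq = 0.000000; k3 = (0.067001, -1.483110, -0.056986, 0.013590)
  k4: at (p, q) = (0.814724, -1.616254), (dp/dtau, dq/dtau) = (0.059703, -1.481370); Gamma_ppp = 1.201431, Gamma_ppq = -0.245775, Gamma_pqq = 0.000000, Gamma_qpp = -0.271327, Gamma_qpq = 0.055505, Gamma_qqq = 0.000000; k4 = (0.059703, -1.481370, -0.047756, 0.010785)
  Y <- Y + (h/6)(k1 + 2k2 + 2k3 + k4): p = 0.8146, q = -1.6162, dp/dtau = 0.0598, dq/dtau = -1.4814

Answer: p = 0.8146, q = -1.6162, dp/dtau = 0.0598, dq/dtau = -1.4814


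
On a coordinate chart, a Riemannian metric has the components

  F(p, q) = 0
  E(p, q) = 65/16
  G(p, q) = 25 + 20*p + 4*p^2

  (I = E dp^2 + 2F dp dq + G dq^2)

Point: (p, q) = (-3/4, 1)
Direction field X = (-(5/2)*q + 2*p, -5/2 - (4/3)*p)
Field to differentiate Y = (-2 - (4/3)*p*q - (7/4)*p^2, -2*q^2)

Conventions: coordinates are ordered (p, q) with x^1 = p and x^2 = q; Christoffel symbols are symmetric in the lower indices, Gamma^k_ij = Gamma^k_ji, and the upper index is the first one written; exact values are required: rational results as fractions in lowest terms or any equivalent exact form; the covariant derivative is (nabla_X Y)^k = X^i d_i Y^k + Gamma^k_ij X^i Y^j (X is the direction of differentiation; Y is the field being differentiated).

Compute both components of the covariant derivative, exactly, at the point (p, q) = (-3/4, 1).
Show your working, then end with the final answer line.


E = 65/16, F = 0, G = 49/4 at the point
E_p = 0, E_q = 0, F_p = 0, F_q = 0, G_p = 14, G_q = 0
EG - F^2 = 3185/64;  g^inv = (64/3185) * [[49/4, 0], [0, 65/16]]
first-kind symbols [ij,l] = (1/2)(d_i g_jl + d_j g_il - d_l g_ij): [pp,p] = E_p/2 = 0, [pp,q] = F_p - E_q/2 = 0, [pq,p] = E_q/2 = 0, [pq,q] = G_p/2 = 7, [qq,p] = F_q - G_p/2 = -7, [qq,q] = G_q/2 = 0
Gamma^p_ij = (G*[ij,p] - F*[ij,q])/(EG - F^2), Gamma^q_ij = (E*[ij,q] - F*[ij,p])/(EG - F^2)
Gamma_ppp = 0, Gamma_ppq = 0, Gamma_pqq = -112/65, Gamma_qpp = 0, Gamma_qpq = 4/7, Gamma_qqq = 0
X = (-4, -3/2), Y = (-127/64, -2) at the point

Answer: (nabla_X Y)^p = -2308/195, (nabla_X Y)^q = 2749/224


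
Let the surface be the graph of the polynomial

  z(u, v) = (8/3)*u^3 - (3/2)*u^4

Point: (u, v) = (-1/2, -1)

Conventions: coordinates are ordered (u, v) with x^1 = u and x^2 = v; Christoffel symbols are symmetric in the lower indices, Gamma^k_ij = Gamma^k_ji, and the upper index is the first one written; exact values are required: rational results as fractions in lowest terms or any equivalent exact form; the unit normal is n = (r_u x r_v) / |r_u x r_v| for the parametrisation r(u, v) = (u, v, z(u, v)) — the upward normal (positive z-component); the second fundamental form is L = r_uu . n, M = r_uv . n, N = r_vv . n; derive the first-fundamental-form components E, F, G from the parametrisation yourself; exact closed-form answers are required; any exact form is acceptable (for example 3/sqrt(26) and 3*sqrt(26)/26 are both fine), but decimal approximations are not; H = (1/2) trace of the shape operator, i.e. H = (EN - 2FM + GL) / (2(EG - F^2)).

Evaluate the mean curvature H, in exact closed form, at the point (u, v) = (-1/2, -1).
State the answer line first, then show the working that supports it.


Answer: H = -400*sqrt(137)/18769

z_u = 11/4, z_v = 0, z_uu = -25/2, z_uv = 0, z_vv = 0
E = 137/16, F = 0, G = 1; answer radicand W^2 = 137/16
unnormalised second-form numerators: l = -25/2, m = 0, n = 0; L = l/sqrt(137/16), and similarly M = m/sqrt(W^2), N = n/sqrt(W^2)
H = (E*n - 2*F*m + G*l) / (2*(EG - F^2)*sqrt(W^2)); E*n - 2*F*m + G*l = -25/2, EG - F^2 = 137/16, so H = (-100/137)/sqrt(137/16)


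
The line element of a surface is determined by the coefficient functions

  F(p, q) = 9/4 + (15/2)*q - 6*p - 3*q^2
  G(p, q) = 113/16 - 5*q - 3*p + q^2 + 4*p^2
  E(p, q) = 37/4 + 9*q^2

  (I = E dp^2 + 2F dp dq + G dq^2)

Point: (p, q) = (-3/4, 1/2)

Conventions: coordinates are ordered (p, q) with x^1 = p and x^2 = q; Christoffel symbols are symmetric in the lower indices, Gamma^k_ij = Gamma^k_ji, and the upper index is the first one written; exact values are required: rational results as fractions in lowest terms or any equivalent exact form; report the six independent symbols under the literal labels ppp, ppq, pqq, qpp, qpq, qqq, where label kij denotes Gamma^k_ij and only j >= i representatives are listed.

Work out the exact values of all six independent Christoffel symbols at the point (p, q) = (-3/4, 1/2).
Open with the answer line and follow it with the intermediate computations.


Answer: Gamma_ppp = 468/55, Gamma_ppq = 549/77, Gamma_pqq = 3306/385, Gamma_qpp = -552/55, Gamma_qpq = -612/77, Gamma_qqq = -3544/385

E = 23/2, F = 39/4, G = 149/16 at the point
E_p = 0, E_q = 9, F_p = -6, F_q = 9/2, G_p = -9, G_q = -4
EG - F^2 = 385/32;  g^inv = (32/385) * [[149/16, -39/4], [-39/4, 23/2]]
first-kind symbols [ij,l] = (1/2)(d_i g_jl + d_j g_il - d_l g_ij): [pp,p] = E_p/2 = 0, [pp,q] = F_p - E_q/2 = -21/2, [pq,p] = E_q/2 = 9/2, [pq,q] = G_p/2 = -9/2, [qq,p] = F_q - G_p/2 = 9, [qq,q] = G_q/2 = -2
Gamma^p_ij = (G*[ij,p] - F*[ij,q])/(EG - F^2), Gamma^q_ij = (E*[ij,q] - F*[ij,p])/(EG - F^2)


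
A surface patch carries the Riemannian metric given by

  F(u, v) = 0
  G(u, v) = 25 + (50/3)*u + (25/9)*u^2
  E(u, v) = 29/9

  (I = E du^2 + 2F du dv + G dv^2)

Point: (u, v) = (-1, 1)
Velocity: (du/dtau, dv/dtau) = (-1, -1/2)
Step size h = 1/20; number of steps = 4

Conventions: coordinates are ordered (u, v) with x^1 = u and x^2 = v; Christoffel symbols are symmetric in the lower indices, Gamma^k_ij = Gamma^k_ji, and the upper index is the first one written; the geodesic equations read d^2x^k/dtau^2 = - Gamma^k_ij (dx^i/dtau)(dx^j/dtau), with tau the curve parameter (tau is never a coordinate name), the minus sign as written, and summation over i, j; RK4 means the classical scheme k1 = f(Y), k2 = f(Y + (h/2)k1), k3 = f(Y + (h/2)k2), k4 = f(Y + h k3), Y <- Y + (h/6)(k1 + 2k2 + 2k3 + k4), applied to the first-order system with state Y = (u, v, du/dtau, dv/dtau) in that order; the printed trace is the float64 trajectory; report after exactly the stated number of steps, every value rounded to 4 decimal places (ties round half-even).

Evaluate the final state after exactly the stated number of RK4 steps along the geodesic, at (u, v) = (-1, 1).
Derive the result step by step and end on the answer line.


f(Y) = (du/dtau, dv/dtau, -Gamma^u_ij Y'^i Y'^j, -Gamma^v_ij Y'^i Y'^j) with the Gammas evaluated at the stage position; h = 0.050000; intermediate values shown to 6 dp
step 0: u = -1.0000, v = 1.0000, du/dtau = -1.0000, dv/dtau = -0.5000
step 1:
  k1: at (u, v) = (-1.000000, 1.000000), (du/dtau, dv/dtau) = (-1.000000, -0.500000); Gamma_uuu = 0.000000, Gamma_uuv = 0.000000, Gamma_uvv = -1.724138, Gamma_vuu = 0.000000, Gamma_vuv = 0.500000, Gamma_vvv = 0.000000; k1 = (-1.000000, -0.500000, 0.431034, -0.500000)
  k2: at (u, v) = (-1.025000, 0.987500), (du/dtau, dv/dtau) = (-0.989224, -0.512500); Gamma_uuu = 0.000000, Gamma_uuv = 0.000000, Gamma_uvv = -1.702586, Gamma_vuu = 0.000000, Gamma_vuv = 0.506329, Gamma_vvv = 0.000000; k2 = (-0.989224, -0.512500, 0.447195, -0.513395)
  k3: at (u, v) = (-1.024731, 0.987187), (du/dtau, dv/dtau) = (-0.988820, -0.512835); Gamma_uuu = 0.000000, Gamma_uuv = 0.000000, Gamma_uvv = -1.702818, Gamma_vuu = 0.000000, Gamma_vuv = 0.506260, Gamma_vvv = 0.000000; k3 = (-0.988820, -0.512835, 0.447841, -0.513450)
  k4: at (u, v) = (-1.049441, 0.974358), (du/dtau, dv/dtau) = (-0.977608, -0.525673); Gamma_uuu = 0.000000, Gamma_uuv = 0.000000, Gamma_uvv = -1.681516, Gamma_vuu = 0.000000, Gamma_vuv = 0.512674, Gamma_vvv = 0.000000; k4 = (-0.977608, -0.525673, 0.464656, -0.526928)
  Y <- Y + (h/6)(k1 + 2k2 + 2k3 + k4): u = -1.0494, v = 0.9744, du/dtau = -0.9776, dv/dtau = -0.5257
step 2:
  k1: at (u, v) = (-1.049447, 0.974364), (du/dtau, dv/dtau) = (-0.977619, -0.525672); Gamma_uuu = 0.000000, Gamma_uuv = 0.000000, Gamma_uvv = -1.681511, Gamma_vuu = 0.000000, Gamma_vuv = 0.512675, Gamma_vvv = 0.000000; k1 = (-0.977619, -0.525672, 0.464653, -0.526934)
  k2: at (u, v) = (-1.073888, 0.961222), (du/dtau, dv/dtau) = (-0.966002, -0.538845); Gamma_uuu = 0.000000, Gamma_uuv = 0.000000, Gamma_uvv = -1.660441, Gamma_vuu = 0.000000, Gamma_vuv = 0.519181, Gamma_vvv = 0.000000; k2 = (-0.966002, -0.538845, 0.482116, -0.540494)
  k3: at (u, v) = (-1.073598, 0.960893), (du/dtau, dv/dtau) = (-0.965566, -0.539184); Gamma_uuu = 0.000000, Gamma_uuv = 0.000000, Gamma_uvv = -1.660692, Gamma_vuu = 0.000000, Gamma_vuv = 0.519102, Gamma_vvv = 0.000000; k3 = (-0.965566, -0.539184, 0.482796, -0.540508)
  k4: at (u, v) = (-1.097726, 0.947405), (du/dtau, dv/dtau) = (-0.953479, -0.552697); Gamma_uuu = 0.000000, Gamma_uuv = 0.000000, Gamma_uvv = -1.639892, Gamma_vuu = 0.000000, Gamma_vuv = 0.525687, Gamma_vvv = 0.000000; k4 = (-0.953479, -0.552697, 0.500945, -0.554058)
  Y <- Y + (h/6)(k1 + 2k2 + 2k3 + k4): u = -1.0977, v = 0.9474, du/dtau = -0.9535, dv/dtau = -0.5527
step 3:
  k1: at (u, v) = (-1.097733, 0.947410), (du/dtau, dv/dtau) = (-0.953490, -0.552697); Gamma_uuu = 0.000000, Gamma_uuv = 0.000000, Gamma_uvv = -1.639886, Gamma_vuu = 0.000000, Gamma_vuv = 0.525688, Gamma_vvv = 0.000000; k1 = (-0.953490, -0.552697, 0.500942, -0.554066)
  k2: at (u, v) = (-1.121570, 0.933593), (du/dtau, dv/dtau) = (-0.940967, -0.566548); Gamma_uuu = 0.000000, Gamma_uuv = 0.000000, Gamma_uvv = -1.619336, Gamma_vuu = 0.000000, Gamma_vuv = 0.532359, Gamma_vvv = 0.000000; k2 = (-0.940967, -0.566548, 0.519770, -0.567605)
  k3: at (u, v) = (-1.121257, 0.933247), (du/dtau, dv/dtau) = (-0.940496, -0.566887); Gamma_uuu = 0.000000, Gamma_uuv = 0.000000, Gamma_uvv = -1.619606, Gamma_vuu = 0.000000, Gamma_vuv = 0.532271, Gamma_vvv = 0.000000; k3 = (-0.940496, -0.566887, 0.520478, -0.567565)
  k4: at (u, v) = (-1.144758, 0.919066), (du/dtau, dv/dtau) = (-0.927466, -0.581075); Gamma_uuu = 0.000000, Gamma_uuv = 0.000000, Gamma_uvv = -1.599347, Gamma_vuu = 0.000000, Gamma_vuv = 0.539013, Gamma_vvv = 0.000000; k4 = (-0.927466, -0.581075, 0.540017, -0.580978)
  Y <- Y + (h/6)(k1 + 2k2 + 2k3 + k4): u = -1.1448, v = 0.9191, du/dtau = -0.9275, dv/dtau = -0.5811
step 4:
  k1: at (u, v) = (-1.144765, 0.919072), (du/dtau, dv/dtau) = (-0.927478, -0.581075); Gamma_uuu = 0.000000, Gamma_uuv = 0.000000, Gamma_uvv = -1.599340, Gamma_vuu = 0.000000, Gamma_vuv = 0.539015, Gamma_vvv = 0.000000; k1 = (-0.927478, -0.581075, 0.540014, -0.580988)
  k2: at (u, v) = (-1.167952, 0.904545), (du/dtau, dv/dtau) = (-0.913978, -0.595600); Gamma_uuu = 0.000000, Gamma_uuv = 0.000000, Gamma_uvv = -1.579352, Gamma_vuu = 0.000000, Gamma_vuv = 0.545837, Gamma_vvv = 0.000000; k2 = (-0.913978, -0.595600, 0.560258, -0.594269)
  k3: at (u, v) = (-1.167615, 0.904182), (du/dtau, dv/dtau) = (-0.913472, -0.595932); Gamma_uuu = 0.000000, Gamma_uuv = 0.000000, Gamma_uvv = -1.579643, Gamma_vuu = 0.000000, Gamma_vuv = 0.545737, Gamma_vvv = 0.000000; k3 = (-0.913472, -0.595932, 0.560986, -0.594162)
  k4: at (u, v) = (-1.190439, 0.889275), (du/dtau, dv/dtau) = (-0.899429, -0.610783); Gamma_uuu = 0.000000, Gamma_uuv = 0.000000, Gamma_uvv = -1.559967, Gamma_vuu = 0.000000, Gamma_vuv = 0.552620, Gamma_vvv = 0.000000; k4 = (-0.899429, -0.610783, 0.581955, -0.607170)
  Y <- Y + (h/6)(k1 + 2k2 + 2k3 + k4): u = -1.1904, v = 0.8893, du/dtau = -0.8994, dv/dtau = -0.6108

Answer: u = -1.1904, v = 0.8893, du/dtau = -0.8994, dv/dtau = -0.6108


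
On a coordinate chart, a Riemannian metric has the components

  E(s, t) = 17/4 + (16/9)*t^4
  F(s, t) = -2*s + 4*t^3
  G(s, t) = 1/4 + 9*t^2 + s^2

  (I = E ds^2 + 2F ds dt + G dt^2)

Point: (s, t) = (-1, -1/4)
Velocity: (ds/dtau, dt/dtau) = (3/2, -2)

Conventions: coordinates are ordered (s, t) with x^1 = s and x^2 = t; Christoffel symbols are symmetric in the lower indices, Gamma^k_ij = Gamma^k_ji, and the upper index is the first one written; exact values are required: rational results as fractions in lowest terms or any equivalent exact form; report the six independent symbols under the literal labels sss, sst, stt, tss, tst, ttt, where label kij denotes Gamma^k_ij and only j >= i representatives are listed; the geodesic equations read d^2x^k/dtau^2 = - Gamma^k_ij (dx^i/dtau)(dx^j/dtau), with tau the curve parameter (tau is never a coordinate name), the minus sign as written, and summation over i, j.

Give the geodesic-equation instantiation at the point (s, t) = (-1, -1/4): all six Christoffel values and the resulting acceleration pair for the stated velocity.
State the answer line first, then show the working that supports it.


Answer: Gamma_sss = 155/163, Gamma_sst = 529/1141, Gamma_stt = 2169/1141, Gamma_tss = -3065/1467, Gamma_tst = -1195/1141, Gamma_ttt = -3735/1141; accelerations (d^2s/dtau^2, d^2t/dtau^2) = (-4539/652, 7505/652)

E = 613/144, F = 31/16, G = 29/16 at the point
E_s = 0, E_t = -1/9, F_s = -2, F_t = 3/4, G_s = -2, G_t = -9/2
EG - F^2 = 1141/288;  g^inv = (288/1141) * [[29/16, -31/16], [-31/16, 613/144]]
first-kind symbols [ij,l] = (1/2)(d_i g_jl + d_j g_il - d_l g_ij): [ss,s] = E_s/2 = 0, [ss,t] = F_s - E_t/2 = -35/18, [st,s] = E_t/2 = -1/18, [st,t] = G_s/2 = -1, [tt,s] = F_t - G_s/2 = 7/4, [tt,t] = G_t/2 = -9/4
Gamma^s_ij = (G*[ij,s] - F*[ij,t])/(EG - F^2), Gamma^t_ij = (E*[ij,t] - F*[ij,s])/(EG - F^2)
Gamma_sss = 155/163, Gamma_sst = 529/1141, Gamma_stt = 2169/1141, Gamma_tss = -3065/1467, Gamma_tst = -1195/1141, Gamma_ttt = -3735/1141
d^2s/dtau^2 = -(Gamma_sss*(3/2)^2 + 2*Gamma_sst*(3/2)*(-2) + Gamma_stt*(-2)^2) = -4539/652
d^2t/dtau^2 = -(Gamma_tss*(3/2)^2 + 2*Gamma_tst*(3/2)*(-2) + Gamma_ttt*(-2)^2) = 7505/652


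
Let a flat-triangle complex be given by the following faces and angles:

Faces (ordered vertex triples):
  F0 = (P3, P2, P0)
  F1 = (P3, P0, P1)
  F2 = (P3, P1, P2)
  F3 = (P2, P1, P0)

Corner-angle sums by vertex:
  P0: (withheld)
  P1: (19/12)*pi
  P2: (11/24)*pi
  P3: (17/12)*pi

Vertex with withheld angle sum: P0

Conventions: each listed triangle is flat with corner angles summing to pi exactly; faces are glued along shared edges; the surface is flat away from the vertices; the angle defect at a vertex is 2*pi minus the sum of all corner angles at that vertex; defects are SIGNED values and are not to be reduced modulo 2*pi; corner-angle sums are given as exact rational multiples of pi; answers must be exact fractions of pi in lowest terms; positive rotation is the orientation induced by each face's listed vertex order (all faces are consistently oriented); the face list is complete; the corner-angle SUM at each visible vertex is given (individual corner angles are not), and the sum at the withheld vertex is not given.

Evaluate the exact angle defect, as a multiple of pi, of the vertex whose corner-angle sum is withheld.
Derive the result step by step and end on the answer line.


V = 4, E = 6, F = 4; chi = V - E + F = 2
Gauss-Bonnet: total defect = 2*pi*chi = 4*pi; visible defects sum to (61/24)*pi

Answer: defect(P0) = (35/24)*pi


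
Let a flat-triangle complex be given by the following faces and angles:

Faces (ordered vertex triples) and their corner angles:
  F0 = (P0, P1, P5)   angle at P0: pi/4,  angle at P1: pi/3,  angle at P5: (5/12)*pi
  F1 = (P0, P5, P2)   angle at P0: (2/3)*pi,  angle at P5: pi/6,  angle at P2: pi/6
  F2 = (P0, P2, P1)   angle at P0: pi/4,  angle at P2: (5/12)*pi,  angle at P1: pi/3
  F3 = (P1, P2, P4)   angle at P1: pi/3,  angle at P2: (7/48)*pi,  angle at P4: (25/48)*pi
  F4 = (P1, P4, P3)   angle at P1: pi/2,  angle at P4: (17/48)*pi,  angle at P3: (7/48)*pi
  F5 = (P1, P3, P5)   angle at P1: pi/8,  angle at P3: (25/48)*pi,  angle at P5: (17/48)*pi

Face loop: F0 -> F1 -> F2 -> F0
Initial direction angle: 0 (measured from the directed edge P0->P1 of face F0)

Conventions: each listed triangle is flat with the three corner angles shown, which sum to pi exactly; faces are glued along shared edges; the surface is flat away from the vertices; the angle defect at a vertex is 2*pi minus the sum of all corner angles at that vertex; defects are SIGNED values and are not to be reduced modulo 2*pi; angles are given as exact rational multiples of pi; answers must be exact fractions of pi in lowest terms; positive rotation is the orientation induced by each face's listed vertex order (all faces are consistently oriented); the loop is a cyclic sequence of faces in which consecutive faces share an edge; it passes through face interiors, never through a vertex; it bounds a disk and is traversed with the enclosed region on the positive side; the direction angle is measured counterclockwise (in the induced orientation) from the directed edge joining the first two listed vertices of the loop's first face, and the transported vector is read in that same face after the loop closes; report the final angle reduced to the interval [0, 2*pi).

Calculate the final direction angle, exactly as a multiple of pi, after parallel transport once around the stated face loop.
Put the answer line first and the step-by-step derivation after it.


Answer: final direction angle = (5/6)*pi

enclosed vertex P0: corner angles sum to (7/6)*pi, defect = 2*pi - (7/6)*pi = (5/6)*pi
holonomy = initial angle + sum of enclosed defects (mod 2*pi), positive in the induced orientation
final angle = 0 + (5/6)*pi = (5/6)*pi (mod 2*pi)


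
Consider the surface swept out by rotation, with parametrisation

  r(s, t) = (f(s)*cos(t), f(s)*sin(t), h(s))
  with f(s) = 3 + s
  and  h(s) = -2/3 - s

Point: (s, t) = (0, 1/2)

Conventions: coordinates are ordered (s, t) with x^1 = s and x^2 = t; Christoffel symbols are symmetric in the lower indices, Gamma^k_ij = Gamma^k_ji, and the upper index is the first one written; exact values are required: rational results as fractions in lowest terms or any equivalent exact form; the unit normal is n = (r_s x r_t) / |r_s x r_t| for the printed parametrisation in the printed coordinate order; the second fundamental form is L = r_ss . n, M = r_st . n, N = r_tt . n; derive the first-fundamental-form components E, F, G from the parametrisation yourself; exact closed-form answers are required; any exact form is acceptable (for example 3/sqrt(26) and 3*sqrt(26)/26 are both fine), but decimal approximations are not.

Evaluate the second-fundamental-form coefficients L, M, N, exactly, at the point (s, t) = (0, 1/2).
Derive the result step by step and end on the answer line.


f = 3, f' = 1, f'' = 0, h' = -1, h'' = 0
E = 2, F = 0, G = 9; answer radicand W^2 = 2
unnormalised second-form numerators: l = 0, m = 0, n = -3; L = l/sqrt(2), and similarly M = m/sqrt(W^2), N = n/sqrt(W^2)

Answer: L = 0, M = 0, N = -3*sqrt(2)/2


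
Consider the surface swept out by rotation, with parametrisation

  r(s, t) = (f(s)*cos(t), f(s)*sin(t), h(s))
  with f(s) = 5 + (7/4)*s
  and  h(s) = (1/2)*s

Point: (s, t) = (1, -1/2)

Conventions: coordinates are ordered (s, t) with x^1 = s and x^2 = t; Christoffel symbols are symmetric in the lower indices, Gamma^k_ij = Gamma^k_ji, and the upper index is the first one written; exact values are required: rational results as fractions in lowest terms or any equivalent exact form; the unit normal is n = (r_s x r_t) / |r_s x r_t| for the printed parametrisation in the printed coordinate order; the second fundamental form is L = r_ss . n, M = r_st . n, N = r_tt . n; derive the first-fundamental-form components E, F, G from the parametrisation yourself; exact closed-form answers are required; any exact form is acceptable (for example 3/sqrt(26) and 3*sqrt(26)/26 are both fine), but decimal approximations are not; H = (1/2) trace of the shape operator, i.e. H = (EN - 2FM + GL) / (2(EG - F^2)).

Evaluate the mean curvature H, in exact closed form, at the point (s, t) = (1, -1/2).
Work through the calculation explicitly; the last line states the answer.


f = 27/4, f' = 7/4, f'' = 0, h' = 1/2, h'' = 0
E = 53/16, F = 0, G = 729/16; answer radicand W^2 = 53/16
unnormalised second-form numerators: l = 0, m = 0, n = 27/8; L = l/sqrt(53/16), and similarly M = m/sqrt(W^2), N = n/sqrt(W^2)
H = (E*n - 2*F*m + G*l) / (2*(EG - F^2)*sqrt(W^2)); E*n - 2*F*m + G*l = 1431/128, EG - F^2 = 38637/256, so H = (1/27)/sqrt(53/16)

Answer: H = 4*sqrt(53)/1431


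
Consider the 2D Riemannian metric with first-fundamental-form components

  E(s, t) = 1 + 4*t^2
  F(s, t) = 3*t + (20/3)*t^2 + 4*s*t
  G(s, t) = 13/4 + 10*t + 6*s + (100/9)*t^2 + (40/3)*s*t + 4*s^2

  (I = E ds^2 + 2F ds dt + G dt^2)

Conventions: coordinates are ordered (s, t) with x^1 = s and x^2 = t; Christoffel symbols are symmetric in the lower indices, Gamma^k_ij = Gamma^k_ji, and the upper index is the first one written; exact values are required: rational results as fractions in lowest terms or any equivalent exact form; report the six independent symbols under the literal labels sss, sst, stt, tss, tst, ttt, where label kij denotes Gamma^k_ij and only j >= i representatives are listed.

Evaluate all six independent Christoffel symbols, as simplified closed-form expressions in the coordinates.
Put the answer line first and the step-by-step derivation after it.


Answer: Gamma_sss = 0, Gamma_sst = 144*t/(144*s^2 + 480*s*t + 216*s + 544*t^2 + 360*t + 117), Gamma_stt = 240*t/(144*s^2 + 480*s*t + 216*s + 544*t^2 + 360*t + 117), Gamma_tss = 0, Gamma_tst = (144*s + 240*t + 108)/(144*s^2 + 480*s*t + 216*s + 544*t^2 + 360*t + 117), Gamma_ttt = (240*s + 400*t + 180)/(144*s^2 + 480*s*t + 216*s + 544*t^2 + 360*t + 117)

E = 1 + 4*t^2; F = 3*t + (20/3)*t^2 + 4*s*t; G = 13/4 + 10*t + 6*s + (100/9)*t^2 + (40/3)*s*t + 4*s^2
Gamma^k_ij = (1/2) g^{kl} (d_i g_jl + d_j g_il - d_l g_ij), with g^inv = (1/(EG-F^2)) [[G, -F], [-F, E]]
first partials: E_s = 0, E_t = 8*t, F_s = 4*t, F_t = 3 + (40/3)*t + 4*s, G_s = 6 + (40/3)*t + 8*s, G_t = 10 + (200/9)*t + (40/3)*s
D = EG - F^2 = 13/4 + 10*t + 6*s + (136/9)*t^2 + (40/3)*s*t + 4*s^2
expanded: Gamma^s_ss = (G E_s - 2F F_s + F E_t)/(2D), Gamma^s_st = (G E_t - F G_s)/(2D), Gamma^s_tt = (2G F_t - G G_s - F G_t)/(2D), Gamma^t_ss = (2E F_s - E E_t - F E_s)/(2D), Gamma^t_st = (E G_s - F E_t)/(2D), Gamma^t_tt = (E G_t - 2F F_t + F G_s)/(2D); substitute and cancel common factors


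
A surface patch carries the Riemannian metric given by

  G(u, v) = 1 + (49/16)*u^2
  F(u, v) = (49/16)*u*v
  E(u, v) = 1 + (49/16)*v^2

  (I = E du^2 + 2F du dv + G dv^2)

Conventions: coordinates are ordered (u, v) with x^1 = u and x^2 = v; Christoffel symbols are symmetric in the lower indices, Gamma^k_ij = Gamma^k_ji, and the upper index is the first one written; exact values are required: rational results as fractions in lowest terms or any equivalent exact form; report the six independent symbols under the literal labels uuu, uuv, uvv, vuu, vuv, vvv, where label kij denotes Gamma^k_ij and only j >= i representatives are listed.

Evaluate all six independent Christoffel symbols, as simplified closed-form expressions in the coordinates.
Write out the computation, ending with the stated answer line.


E = 1 + (49/16)*v^2; F = (49/16)*u*v; G = 1 + (49/16)*u^2
Gamma^k_ij = (1/2) g^{kl} (d_i g_jl + d_j g_il - d_l g_ij), with g^inv = (1/(EG-F^2)) [[G, -F], [-F, E]]
first partials: E_u = 0, E_v = (49/8)*v, F_u = (49/16)*v, F_v = (49/16)*u, G_u = (49/8)*u, G_v = 0
D = EG - F^2 = 1 + (49/16)*v^2 + (49/16)*u^2
expanded: Gamma^u_uu = (G E_u - 2F F_u + F E_v)/(2D), Gamma^u_uv = (G E_v - F G_u)/(2D), Gamma^u_vv = (2G F_v - G G_u - F G_v)/(2D), Gamma^v_uu = (2E F_u - E E_v - F E_u)/(2D), Gamma^v_uv = (E G_u - F E_v)/(2D), Gamma^v_vv = (E G_v - 2F F_v + F G_u)/(2D); substitute and cancel common factors

Answer: Gamma_uuu = 0, Gamma_uuv = 49*v/(49*u^2 + 49*v^2 + 16), Gamma_uvv = 0, Gamma_vuu = 0, Gamma_vuv = 49*u/(49*u^2 + 49*v^2 + 16), Gamma_vvv = 0


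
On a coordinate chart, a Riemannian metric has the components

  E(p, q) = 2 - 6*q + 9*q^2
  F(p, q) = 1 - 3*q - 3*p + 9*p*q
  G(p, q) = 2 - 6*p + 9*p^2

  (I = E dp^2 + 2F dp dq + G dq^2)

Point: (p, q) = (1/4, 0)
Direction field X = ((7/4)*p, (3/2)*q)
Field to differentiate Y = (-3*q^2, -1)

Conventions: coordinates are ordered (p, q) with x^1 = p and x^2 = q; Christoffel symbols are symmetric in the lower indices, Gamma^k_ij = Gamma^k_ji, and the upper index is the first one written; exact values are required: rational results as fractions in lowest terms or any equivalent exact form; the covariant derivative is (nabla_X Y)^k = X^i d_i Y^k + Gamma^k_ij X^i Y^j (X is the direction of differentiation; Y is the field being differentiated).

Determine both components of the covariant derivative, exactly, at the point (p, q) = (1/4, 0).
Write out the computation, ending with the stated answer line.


E = 2, F = 1/4, G = 17/16 at the point
E_p = 0, E_q = -6, F_p = -3, F_q = -3/4, G_p = -3/2, G_q = 0
EG - F^2 = 33/16;  g^inv = (16/33) * [[17/16, -1/4], [-1/4, 2]]
first-kind symbols [ij,l] = (1/2)(d_i g_jl + d_j g_il - d_l g_ij): [pp,p] = E_p/2 = 0, [pp,q] = F_p - E_q/2 = 0, [pq,p] = E_q/2 = -3, [pq,q] = G_p/2 = -3/4, [qq,p] = F_q - G_p/2 = 0, [qq,q] = G_q/2 = 0
Gamma^p_ij = (G*[ij,p] - F*[ij,q])/(EG - F^2), Gamma^q_ij = (E*[ij,q] - F*[ij,p])/(EG - F^2)
Gamma_ppp = 0, Gamma_ppq = -16/11, Gamma_pqq = 0, Gamma_qpp = 0, Gamma_qpq = -4/11, Gamma_qqq = 0
X = (7/16, 0), Y = (0, -1) at the point

Answer: (nabla_X Y)^p = 7/11, (nabla_X Y)^q = 7/44


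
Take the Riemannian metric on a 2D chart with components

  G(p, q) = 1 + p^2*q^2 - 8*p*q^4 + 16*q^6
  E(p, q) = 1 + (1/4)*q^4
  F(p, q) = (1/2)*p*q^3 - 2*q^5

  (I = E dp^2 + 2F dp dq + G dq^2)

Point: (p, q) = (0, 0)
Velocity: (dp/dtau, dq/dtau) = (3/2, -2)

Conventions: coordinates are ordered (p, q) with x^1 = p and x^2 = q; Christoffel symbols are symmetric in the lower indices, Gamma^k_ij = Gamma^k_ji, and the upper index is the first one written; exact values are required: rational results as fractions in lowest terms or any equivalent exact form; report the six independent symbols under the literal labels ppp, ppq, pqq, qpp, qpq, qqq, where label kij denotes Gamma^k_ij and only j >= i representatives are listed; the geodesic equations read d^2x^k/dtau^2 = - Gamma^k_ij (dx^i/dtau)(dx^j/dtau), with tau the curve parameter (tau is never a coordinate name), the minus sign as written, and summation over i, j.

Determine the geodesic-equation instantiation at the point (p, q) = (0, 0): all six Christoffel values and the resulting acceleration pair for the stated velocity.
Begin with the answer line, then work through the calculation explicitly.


Answer: Gamma_ppp = 0, Gamma_ppq = 0, Gamma_pqq = 0, Gamma_qpp = 0, Gamma_qpq = 0, Gamma_qqq = 0; accelerations (d^2p/dtau^2, d^2q/dtau^2) = (0, 0)

E = 1, F = 0, G = 1 at the point
E_p = 0, E_q = 0, F_p = 0, F_q = 0, G_p = 0, G_q = 0
EG - F^2 = 1;  g^inv = (1) * [[1, 0], [0, 1]]
first-kind symbols [ij,l] = (1/2)(d_i g_jl + d_j g_il - d_l g_ij): [pp,p] = E_p/2 = 0, [pp,q] = F_p - E_q/2 = 0, [pq,p] = E_q/2 = 0, [pq,q] = G_p/2 = 0, [qq,p] = F_q - G_p/2 = 0, [qq,q] = G_q/2 = 0
Gamma^p_ij = (G*[ij,p] - F*[ij,q])/(EG - F^2), Gamma^q_ij = (E*[ij,q] - F*[ij,p])/(EG - F^2)
Gamma_ppp = 0, Gamma_ppq = 0, Gamma_pqq = 0, Gamma_qpp = 0, Gamma_qpq = 0, Gamma_qqq = 0
d^2p/dtau^2 = -(Gamma_ppp*(3/2)^2 + 2*Gamma_ppq*(3/2)*(-2) + Gamma_pqq*(-2)^2) = 0
d^2q/dtau^2 = -(Gamma_qpp*(3/2)^2 + 2*Gamma_qpq*(3/2)*(-2) + Gamma_qqq*(-2)^2) = 0


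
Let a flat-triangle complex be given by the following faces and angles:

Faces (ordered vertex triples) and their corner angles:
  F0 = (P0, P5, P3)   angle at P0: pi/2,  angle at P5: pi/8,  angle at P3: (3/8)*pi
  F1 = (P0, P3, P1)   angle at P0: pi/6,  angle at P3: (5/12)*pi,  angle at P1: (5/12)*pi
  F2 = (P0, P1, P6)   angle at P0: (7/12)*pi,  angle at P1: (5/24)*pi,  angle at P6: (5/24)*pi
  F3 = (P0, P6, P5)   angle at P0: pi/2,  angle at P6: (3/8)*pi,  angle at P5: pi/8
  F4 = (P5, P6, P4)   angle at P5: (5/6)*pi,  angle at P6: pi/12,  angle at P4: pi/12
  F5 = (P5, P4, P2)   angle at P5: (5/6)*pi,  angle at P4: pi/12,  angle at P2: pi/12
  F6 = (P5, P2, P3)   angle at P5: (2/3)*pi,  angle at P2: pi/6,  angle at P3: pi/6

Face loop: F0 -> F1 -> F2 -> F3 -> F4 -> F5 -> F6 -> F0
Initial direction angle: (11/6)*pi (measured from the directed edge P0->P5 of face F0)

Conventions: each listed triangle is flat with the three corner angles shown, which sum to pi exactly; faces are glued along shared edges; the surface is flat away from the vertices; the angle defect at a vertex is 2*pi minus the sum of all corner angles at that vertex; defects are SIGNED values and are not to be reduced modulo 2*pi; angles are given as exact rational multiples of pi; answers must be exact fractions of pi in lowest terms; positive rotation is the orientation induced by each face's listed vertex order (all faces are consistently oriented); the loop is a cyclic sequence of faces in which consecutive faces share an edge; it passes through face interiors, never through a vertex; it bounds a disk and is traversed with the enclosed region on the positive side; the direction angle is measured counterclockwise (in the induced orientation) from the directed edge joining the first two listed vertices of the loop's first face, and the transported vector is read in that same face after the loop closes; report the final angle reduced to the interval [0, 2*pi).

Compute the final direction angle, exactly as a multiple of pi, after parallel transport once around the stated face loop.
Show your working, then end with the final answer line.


enclosed vertex P0: corner angles sum to (7/4)*pi, defect = 2*pi - (7/4)*pi = pi/4
enclosed vertex P5: corner angles sum to (31/12)*pi, defect = 2*pi - (31/12)*pi = (-7/12)*pi
holonomy = initial angle + sum of enclosed defects (mod 2*pi), positive in the induced orientation
final angle = (11/6)*pi - pi/3 = (3/2)*pi (mod 2*pi)

Answer: final direction angle = (3/2)*pi
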